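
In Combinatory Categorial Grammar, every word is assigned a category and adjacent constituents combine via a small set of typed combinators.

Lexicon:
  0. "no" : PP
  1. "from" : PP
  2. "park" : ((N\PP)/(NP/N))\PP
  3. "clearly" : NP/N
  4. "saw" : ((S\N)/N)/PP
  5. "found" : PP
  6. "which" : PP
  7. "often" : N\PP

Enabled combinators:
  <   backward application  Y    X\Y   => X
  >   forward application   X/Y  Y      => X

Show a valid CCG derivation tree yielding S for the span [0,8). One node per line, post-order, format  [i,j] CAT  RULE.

[0,8] S   <
  [0,4] N   <
    [0,1] "no" : PP
    [1,4] N\PP   >
      [1,3] (N\PP)/(NP/N)   <
        [1,2] "from" : PP
        [2,3] "park" : ((N\PP)/(NP/N))\PP
      [3,4] "clearly" : NP/N
  [4,8] S\N   >
    [4,6] (S\N)/N   >
      [4,5] "saw" : ((S\N)/N)/PP
      [5,6] "found" : PP
    [6,8] N   <
      [6,7] "which" : PP
      [7,8] "often" : N\PP

[0,1] PP  lex  "no"
[1,2] PP  lex  "from"
[2,3] ((N\PP)/(NP/N))\PP  lex  "park"
[1,3] (N\PP)/(NP/N)  <  k=2
[3,4] NP/N  lex  "clearly"
[1,4] N\PP  >  k=3
[0,4] N  <  k=1
[4,5] ((S\N)/N)/PP  lex  "saw"
[5,6] PP  lex  "found"
[4,6] (S\N)/N  >  k=5
[6,7] PP  lex  "which"
[7,8] N\PP  lex  "often"
[6,8] N  <  k=7
[4,8] S\N  >  k=6
[0,8] S  <  k=4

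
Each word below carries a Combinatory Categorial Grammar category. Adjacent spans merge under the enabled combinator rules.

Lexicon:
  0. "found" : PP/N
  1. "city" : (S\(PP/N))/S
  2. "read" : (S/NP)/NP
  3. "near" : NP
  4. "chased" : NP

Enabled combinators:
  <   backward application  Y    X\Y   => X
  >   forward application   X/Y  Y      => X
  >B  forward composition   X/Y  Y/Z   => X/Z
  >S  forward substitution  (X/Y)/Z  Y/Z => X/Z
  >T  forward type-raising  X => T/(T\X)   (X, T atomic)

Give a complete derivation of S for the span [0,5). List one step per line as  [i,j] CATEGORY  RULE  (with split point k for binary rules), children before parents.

[0,5] S   <
  [0,1] "found" : PP/N
  [1,5] S\(PP/N)   >
    [1,2] "city" : (S\(PP/N))/S
    [2,5] S   >
      [2,4] S/NP   >
        [2,3] "read" : (S/NP)/NP
        [3,4] "near" : NP
      [4,5] "chased" : NP

[0,1] PP/N  lex  "found"
[1,2] (S\(PP/N))/S  lex  "city"
[2,3] (S/NP)/NP  lex  "read"
[3,4] NP  lex  "near"
[2,4] S/NP  >  k=3
[4,5] NP  lex  "chased"
[2,5] S  >  k=4
[1,5] S\(PP/N)  >  k=2
[0,5] S  <  k=1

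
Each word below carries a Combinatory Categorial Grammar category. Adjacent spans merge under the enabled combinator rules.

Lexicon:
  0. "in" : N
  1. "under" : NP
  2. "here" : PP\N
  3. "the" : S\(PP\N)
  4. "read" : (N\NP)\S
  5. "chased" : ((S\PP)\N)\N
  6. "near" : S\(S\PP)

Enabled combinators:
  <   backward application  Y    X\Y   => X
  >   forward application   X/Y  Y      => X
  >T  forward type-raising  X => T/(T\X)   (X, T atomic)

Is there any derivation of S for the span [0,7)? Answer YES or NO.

[0,7] S   <
  [0,6] S\PP   <
    [0,1] "in" : N
    [1,6] (S\PP)\N   <
      [1,5] N   >
        [1,2] N/(N\NP)   >T
          [1,2] "under" : NP
        [2,5] N\NP   <
          [2,4] S   <
            [2,3] "here" : PP\N
            [3,4] "the" : S\(PP\N)
          [4,5] "read" : (N\NP)\S
      [5,6] "chased" : ((S\PP)\N)\N
  [6,7] "near" : S\(S\PP)

YES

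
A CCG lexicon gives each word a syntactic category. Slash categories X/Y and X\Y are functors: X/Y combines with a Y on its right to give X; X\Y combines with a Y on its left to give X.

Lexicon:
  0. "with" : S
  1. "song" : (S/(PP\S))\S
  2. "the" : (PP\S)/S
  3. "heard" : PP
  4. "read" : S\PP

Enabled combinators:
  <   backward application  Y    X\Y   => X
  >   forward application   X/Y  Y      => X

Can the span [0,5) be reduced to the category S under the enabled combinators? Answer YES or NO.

[0,5] S   >
  [0,2] S/(PP\S)   <
    [0,1] "with" : S
    [1,2] "song" : (S/(PP\S))\S
  [2,5] PP\S   >
    [2,3] "the" : (PP\S)/S
    [3,5] S   <
      [3,4] "heard" : PP
      [4,5] "read" : S\PP

YES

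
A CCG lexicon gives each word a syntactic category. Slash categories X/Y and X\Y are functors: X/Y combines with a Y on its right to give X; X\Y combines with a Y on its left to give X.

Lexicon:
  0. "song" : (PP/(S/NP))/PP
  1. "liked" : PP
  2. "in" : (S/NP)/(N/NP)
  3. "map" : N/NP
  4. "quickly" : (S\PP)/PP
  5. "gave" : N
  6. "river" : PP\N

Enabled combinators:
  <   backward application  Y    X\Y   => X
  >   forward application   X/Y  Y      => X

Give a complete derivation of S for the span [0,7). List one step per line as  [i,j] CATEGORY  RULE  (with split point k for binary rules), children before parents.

[0,7] S   <
  [0,4] PP   >
    [0,2] PP/(S/NP)   >
      [0,1] "song" : (PP/(S/NP))/PP
      [1,2] "liked" : PP
    [2,4] S/NP   >
      [2,3] "in" : (S/NP)/(N/NP)
      [3,4] "map" : N/NP
  [4,7] S\PP   >
    [4,5] "quickly" : (S\PP)/PP
    [5,7] PP   <
      [5,6] "gave" : N
      [6,7] "river" : PP\N

[0,1] (PP/(S/NP))/PP  lex  "song"
[1,2] PP  lex  "liked"
[0,2] PP/(S/NP)  >  k=1
[2,3] (S/NP)/(N/NP)  lex  "in"
[3,4] N/NP  lex  "map"
[2,4] S/NP  >  k=3
[0,4] PP  >  k=2
[4,5] (S\PP)/PP  lex  "quickly"
[5,6] N  lex  "gave"
[6,7] PP\N  lex  "river"
[5,7] PP  <  k=6
[4,7] S\PP  >  k=5
[0,7] S  <  k=4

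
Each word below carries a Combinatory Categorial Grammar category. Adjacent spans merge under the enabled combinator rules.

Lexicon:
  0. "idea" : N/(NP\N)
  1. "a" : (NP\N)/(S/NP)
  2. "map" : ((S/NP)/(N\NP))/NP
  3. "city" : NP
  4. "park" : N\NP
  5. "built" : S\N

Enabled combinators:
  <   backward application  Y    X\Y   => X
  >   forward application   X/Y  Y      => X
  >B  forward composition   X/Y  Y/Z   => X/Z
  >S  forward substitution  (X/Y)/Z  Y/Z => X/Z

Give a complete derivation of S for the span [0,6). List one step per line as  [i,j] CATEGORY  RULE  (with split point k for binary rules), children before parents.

[0,6] S   <
  [0,5] N   >
    [0,1] "idea" : N/(NP\N)
    [1,5] NP\N   >
      [1,2] "a" : (NP\N)/(S/NP)
      [2,5] S/NP   >
        [2,4] (S/NP)/(N\NP)   >
          [2,3] "map" : ((S/NP)/(N\NP))/NP
          [3,4] "city" : NP
        [4,5] "park" : N\NP
  [5,6] "built" : S\N

[0,1] N/(NP\N)  lex  "idea"
[1,2] (NP\N)/(S/NP)  lex  "a"
[2,3] ((S/NP)/(N\NP))/NP  lex  "map"
[3,4] NP  lex  "city"
[2,4] (S/NP)/(N\NP)  >  k=3
[4,5] N\NP  lex  "park"
[2,5] S/NP  >  k=4
[1,5] NP\N  >  k=2
[0,5] N  >  k=1
[5,6] S\N  lex  "built"
[0,6] S  <  k=5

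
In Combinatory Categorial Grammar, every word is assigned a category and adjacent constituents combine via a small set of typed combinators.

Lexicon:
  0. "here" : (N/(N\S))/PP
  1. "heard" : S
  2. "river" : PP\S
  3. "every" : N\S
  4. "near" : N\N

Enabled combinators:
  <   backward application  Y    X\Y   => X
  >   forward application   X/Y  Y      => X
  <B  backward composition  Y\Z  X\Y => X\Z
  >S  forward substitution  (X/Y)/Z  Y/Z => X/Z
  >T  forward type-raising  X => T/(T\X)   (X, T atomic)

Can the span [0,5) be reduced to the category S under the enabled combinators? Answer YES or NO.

NO

(N/(N\S))/PP S PP\S N\S N\N
CKY chart[0,5] = {N, N/(N\N), NP/(NP\N), PP/(PP\N), S/(S\N)}; S ∉ chart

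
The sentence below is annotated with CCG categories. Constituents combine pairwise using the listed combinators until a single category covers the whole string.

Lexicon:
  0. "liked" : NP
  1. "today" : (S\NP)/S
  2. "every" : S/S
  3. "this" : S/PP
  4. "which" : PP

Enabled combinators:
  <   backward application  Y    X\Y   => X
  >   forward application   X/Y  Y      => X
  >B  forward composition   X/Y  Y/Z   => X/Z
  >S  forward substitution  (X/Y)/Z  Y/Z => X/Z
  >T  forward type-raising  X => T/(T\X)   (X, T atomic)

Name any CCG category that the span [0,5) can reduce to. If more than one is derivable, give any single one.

[0,5] S   >
  [0,1] S/(S\NP)   >T
    [0,1] "liked" : NP
  [1,5] S\NP   >
    [1,2] "today" : (S\NP)/S
    [2,5] S   >
      [2,4] S/PP   >B
        [2,3] "every" : S/S
        [3,4] "this" : S/PP
      [4,5] "which" : PP

S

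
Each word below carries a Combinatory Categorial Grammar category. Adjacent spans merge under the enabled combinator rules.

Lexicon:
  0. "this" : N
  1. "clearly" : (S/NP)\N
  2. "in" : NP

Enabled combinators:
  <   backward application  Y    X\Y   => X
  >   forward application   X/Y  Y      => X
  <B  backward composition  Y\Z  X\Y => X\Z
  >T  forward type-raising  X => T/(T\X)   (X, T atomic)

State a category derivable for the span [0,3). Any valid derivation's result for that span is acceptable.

S

[0,3] S   >
  [0,2] S/NP   <
    [0,1] "this" : N
    [1,2] "clearly" : (S/NP)\N
  [2,3] "in" : NP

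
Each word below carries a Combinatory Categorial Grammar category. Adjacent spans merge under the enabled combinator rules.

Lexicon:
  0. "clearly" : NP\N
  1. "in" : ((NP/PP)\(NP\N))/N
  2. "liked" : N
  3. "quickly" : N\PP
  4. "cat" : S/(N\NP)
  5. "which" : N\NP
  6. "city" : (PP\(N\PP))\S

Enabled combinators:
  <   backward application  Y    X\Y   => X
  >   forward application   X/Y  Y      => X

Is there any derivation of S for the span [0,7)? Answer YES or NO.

NO

NP\N ((NP/PP)\(NP\N))/N N N\PP S/(N\NP) N\NP (PP\(N\PP))\S
CKY chart[0,7] = {NP}; S ∉ chart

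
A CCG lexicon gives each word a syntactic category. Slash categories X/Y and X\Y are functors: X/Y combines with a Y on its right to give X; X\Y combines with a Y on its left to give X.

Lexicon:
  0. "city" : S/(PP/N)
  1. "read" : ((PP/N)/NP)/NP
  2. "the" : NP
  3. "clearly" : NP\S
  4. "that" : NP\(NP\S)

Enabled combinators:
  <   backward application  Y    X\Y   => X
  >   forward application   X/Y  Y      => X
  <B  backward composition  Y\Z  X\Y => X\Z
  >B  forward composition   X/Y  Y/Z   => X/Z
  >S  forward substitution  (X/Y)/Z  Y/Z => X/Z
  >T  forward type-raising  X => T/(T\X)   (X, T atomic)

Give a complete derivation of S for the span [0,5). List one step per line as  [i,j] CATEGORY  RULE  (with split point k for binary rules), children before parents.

[0,5] S   >
  [0,3] S/NP   >B
    [0,1] "city" : S/(PP/N)
    [1,3] (PP/N)/NP   >
      [1,2] "read" : ((PP/N)/NP)/NP
      [2,3] "the" : NP
  [3,5] NP   <
    [3,4] "clearly" : NP\S
    [4,5] "that" : NP\(NP\S)

[0,1] S/(PP/N)  lex  "city"
[1,2] ((PP/N)/NP)/NP  lex  "read"
[2,3] NP  lex  "the"
[1,3] (PP/N)/NP  >  k=2
[0,3] S/NP  >B  k=1
[3,4] NP\S  lex  "clearly"
[4,5] NP\(NP\S)  lex  "that"
[3,5] NP  <  k=4
[0,5] S  >  k=3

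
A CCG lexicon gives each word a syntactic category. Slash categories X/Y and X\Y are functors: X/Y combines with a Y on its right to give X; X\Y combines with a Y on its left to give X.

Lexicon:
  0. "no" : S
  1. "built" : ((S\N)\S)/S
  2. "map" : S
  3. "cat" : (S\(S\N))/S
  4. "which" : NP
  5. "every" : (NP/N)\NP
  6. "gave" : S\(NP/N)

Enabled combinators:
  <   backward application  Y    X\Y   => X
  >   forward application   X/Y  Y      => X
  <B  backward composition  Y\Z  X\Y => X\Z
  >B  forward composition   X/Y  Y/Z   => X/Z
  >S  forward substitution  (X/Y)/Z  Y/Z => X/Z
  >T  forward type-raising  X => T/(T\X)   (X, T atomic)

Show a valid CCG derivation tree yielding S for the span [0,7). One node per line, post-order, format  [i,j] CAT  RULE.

[0,1] S  lex  "no"
[1,2] ((S\N)\S)/S  lex  "built"
[2,3] S  lex  "map"
[1,3] (S\N)\S  >  k=2
[0,3] S\N  <  k=1
[3,4] (S\(S\N))/S  lex  "cat"
[4,5] NP  lex  "which"
[5,6] (NP/N)\NP  lex  "every"
[4,6] NP/N  <  k=5
[6,7] S\(NP/N)  lex  "gave"
[4,7] S  <  k=6
[3,7] S\(S\N)  >  k=4
[0,7] S  <  k=3

[0,7] S   <
  [0,3] S\N   <
    [0,1] "no" : S
    [1,3] (S\N)\S   >
      [1,2] "built" : ((S\N)\S)/S
      [2,3] "map" : S
  [3,7] S\(S\N)   >
    [3,4] "cat" : (S\(S\N))/S
    [4,7] S   <
      [4,6] NP/N   <
        [4,5] "which" : NP
        [5,6] "every" : (NP/N)\NP
      [6,7] "gave" : S\(NP/N)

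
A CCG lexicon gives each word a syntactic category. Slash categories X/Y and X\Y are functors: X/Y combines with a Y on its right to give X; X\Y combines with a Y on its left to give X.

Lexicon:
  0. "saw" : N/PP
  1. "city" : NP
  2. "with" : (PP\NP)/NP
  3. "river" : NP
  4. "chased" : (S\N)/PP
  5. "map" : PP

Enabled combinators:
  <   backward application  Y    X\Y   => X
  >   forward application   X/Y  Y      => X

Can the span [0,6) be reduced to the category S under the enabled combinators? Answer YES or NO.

[0,6] S   <
  [0,4] N   >
    [0,1] "saw" : N/PP
    [1,4] PP   <
      [1,2] "city" : NP
      [2,4] PP\NP   >
        [2,3] "with" : (PP\NP)/NP
        [3,4] "river" : NP
  [4,6] S\N   >
    [4,5] "chased" : (S\N)/PP
    [5,6] "map" : PP

YES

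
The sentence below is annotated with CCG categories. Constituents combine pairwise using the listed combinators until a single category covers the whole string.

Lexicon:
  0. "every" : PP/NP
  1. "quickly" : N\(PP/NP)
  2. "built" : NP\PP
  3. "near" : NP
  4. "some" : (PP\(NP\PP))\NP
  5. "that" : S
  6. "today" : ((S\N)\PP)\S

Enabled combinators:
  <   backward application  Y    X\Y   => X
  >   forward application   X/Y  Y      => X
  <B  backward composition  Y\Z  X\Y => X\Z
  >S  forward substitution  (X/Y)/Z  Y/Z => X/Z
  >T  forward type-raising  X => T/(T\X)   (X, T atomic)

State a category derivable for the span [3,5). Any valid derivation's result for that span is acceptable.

[0,7] S   <
  [0,2] N   <
    [0,1] "every" : PP/NP
    [1,2] "quickly" : N\(PP/NP)
  [2,7] S\N   <
    [2,5] PP   <
      [2,3] "built" : NP\PP
      [3,5] PP\(NP\PP)   <
        [3,4] "near" : NP
        [4,5] "some" : (PP\(NP\PP))\NP
    [5,7] (S\N)\PP   <
      [5,6] "that" : S
      [6,7] "today" : ((S\N)\PP)\S

PP\(NP\PP)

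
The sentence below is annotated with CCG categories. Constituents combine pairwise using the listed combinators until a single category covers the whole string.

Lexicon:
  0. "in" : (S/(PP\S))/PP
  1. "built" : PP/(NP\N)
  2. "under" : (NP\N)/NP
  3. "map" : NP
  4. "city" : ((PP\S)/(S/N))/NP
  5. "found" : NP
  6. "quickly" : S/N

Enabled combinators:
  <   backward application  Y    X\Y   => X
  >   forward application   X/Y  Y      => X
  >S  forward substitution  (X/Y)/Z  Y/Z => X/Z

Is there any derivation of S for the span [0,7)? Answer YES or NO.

[0,7] S   >
  [0,4] S/(PP\S)   >
    [0,1] "in" : (S/(PP\S))/PP
    [1,4] PP   >
      [1,2] "built" : PP/(NP\N)
      [2,4] NP\N   >
        [2,3] "under" : (NP\N)/NP
        [3,4] "map" : NP
  [4,7] PP\S   >
    [4,6] (PP\S)/(S/N)   >
      [4,5] "city" : ((PP\S)/(S/N))/NP
      [5,6] "found" : NP
    [6,7] "quickly" : S/N

YES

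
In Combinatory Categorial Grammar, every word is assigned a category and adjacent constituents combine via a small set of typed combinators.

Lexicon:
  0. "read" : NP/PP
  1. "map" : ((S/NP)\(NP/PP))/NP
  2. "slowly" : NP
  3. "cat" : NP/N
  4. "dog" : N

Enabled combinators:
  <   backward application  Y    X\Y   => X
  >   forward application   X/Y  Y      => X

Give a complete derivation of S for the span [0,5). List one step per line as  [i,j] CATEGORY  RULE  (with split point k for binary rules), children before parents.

[0,5] S   >
  [0,3] S/NP   <
    [0,1] "read" : NP/PP
    [1,3] (S/NP)\(NP/PP)   >
      [1,2] "map" : ((S/NP)\(NP/PP))/NP
      [2,3] "slowly" : NP
  [3,5] NP   >
    [3,4] "cat" : NP/N
    [4,5] "dog" : N

[0,1] NP/PP  lex  "read"
[1,2] ((S/NP)\(NP/PP))/NP  lex  "map"
[2,3] NP  lex  "slowly"
[1,3] (S/NP)\(NP/PP)  >  k=2
[0,3] S/NP  <  k=1
[3,4] NP/N  lex  "cat"
[4,5] N  lex  "dog"
[3,5] NP  >  k=4
[0,5] S  >  k=3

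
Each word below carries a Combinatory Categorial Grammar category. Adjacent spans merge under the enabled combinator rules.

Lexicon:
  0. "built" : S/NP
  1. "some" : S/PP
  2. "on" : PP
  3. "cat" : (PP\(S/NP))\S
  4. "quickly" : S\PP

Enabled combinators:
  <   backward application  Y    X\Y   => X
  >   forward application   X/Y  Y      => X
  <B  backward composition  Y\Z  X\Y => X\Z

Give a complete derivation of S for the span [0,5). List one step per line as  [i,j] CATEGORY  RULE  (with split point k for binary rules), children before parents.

[0,5] S   <
  [0,4] PP   <
    [0,1] "built" : S/NP
    [1,4] PP\(S/NP)   <
      [1,3] S   >
        [1,2] "some" : S/PP
        [2,3] "on" : PP
      [3,4] "cat" : (PP\(S/NP))\S
  [4,5] "quickly" : S\PP

[0,1] S/NP  lex  "built"
[1,2] S/PP  lex  "some"
[2,3] PP  lex  "on"
[1,3] S  >  k=2
[3,4] (PP\(S/NP))\S  lex  "cat"
[1,4] PP\(S/NP)  <  k=3
[0,4] PP  <  k=1
[4,5] S\PP  lex  "quickly"
[0,5] S  <  k=4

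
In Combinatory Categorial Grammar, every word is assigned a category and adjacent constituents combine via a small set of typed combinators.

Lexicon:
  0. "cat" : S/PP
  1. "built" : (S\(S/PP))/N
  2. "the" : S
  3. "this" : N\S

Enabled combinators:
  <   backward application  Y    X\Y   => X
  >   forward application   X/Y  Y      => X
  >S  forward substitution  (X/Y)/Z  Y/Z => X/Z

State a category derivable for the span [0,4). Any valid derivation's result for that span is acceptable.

[0,4] S   <
  [0,1] "cat" : S/PP
  [1,4] S\(S/PP)   >
    [1,2] "built" : (S\(S/PP))/N
    [2,4] N   <
      [2,3] "the" : S
      [3,4] "this" : N\S

S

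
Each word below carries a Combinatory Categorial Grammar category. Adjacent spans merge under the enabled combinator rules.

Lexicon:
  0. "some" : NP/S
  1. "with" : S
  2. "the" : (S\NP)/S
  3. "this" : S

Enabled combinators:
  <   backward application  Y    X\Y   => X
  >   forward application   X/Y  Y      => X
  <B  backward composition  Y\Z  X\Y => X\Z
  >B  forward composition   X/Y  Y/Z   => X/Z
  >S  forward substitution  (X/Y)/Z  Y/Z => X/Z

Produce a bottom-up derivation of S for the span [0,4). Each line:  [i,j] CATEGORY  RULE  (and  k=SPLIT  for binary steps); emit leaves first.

[0,4] S   <
  [0,2] NP   >
    [0,1] "some" : NP/S
    [1,2] "with" : S
  [2,4] S\NP   >
    [2,3] "the" : (S\NP)/S
    [3,4] "this" : S

[0,1] NP/S  lex  "some"
[1,2] S  lex  "with"
[0,2] NP  >  k=1
[2,3] (S\NP)/S  lex  "the"
[3,4] S  lex  "this"
[2,4] S\NP  >  k=3
[0,4] S  <  k=2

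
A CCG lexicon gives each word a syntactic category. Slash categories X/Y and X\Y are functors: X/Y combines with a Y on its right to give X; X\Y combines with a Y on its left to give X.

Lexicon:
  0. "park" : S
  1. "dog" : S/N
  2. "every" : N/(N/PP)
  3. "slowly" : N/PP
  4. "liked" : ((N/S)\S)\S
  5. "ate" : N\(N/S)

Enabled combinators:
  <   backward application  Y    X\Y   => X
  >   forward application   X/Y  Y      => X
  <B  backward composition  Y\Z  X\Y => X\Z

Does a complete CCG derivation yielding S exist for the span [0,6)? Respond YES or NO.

S S/N N/(N/PP) N/PP ((N/S)\S)\S N\(N/S)
CKY chart[0,6] = {N}; S ∉ chart

NO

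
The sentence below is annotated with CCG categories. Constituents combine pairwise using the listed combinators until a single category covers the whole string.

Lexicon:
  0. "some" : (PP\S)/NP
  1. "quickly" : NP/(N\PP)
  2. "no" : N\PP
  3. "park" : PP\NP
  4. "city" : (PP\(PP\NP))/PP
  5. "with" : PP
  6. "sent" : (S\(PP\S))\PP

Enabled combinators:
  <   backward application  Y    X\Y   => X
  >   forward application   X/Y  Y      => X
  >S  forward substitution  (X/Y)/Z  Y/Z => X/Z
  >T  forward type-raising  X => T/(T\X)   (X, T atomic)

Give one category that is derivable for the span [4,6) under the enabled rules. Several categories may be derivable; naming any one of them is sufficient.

[0,7] S   <
  [0,3] PP\S   >
    [0,1] "some" : (PP\S)/NP
    [1,3] NP   >
      [1,2] "quickly" : NP/(N\PP)
      [2,3] "no" : N\PP
  [3,7] S\(PP\S)   <
    [3,6] PP   <
      [3,4] "park" : PP\NP
      [4,6] PP\(PP\NP)   >
        [4,5] "city" : (PP\(PP\NP))/PP
        [5,6] "with" : PP
    [6,7] "sent" : (S\(PP\S))\PP

PP\(PP\NP)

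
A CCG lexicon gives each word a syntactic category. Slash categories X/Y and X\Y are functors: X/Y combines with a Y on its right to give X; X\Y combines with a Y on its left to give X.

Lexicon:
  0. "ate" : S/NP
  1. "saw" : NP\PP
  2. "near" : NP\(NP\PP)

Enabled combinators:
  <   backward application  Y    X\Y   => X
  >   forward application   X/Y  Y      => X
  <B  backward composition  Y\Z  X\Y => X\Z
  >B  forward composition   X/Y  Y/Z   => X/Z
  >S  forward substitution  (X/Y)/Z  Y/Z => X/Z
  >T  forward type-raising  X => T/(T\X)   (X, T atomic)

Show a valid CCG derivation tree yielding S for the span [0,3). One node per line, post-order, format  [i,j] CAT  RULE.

[0,3] S   >
  [0,1] "ate" : S/NP
  [1,3] NP   <
    [1,2] "saw" : NP\PP
    [2,3] "near" : NP\(NP\PP)

[0,1] S/NP  lex  "ate"
[1,2] NP\PP  lex  "saw"
[2,3] NP\(NP\PP)  lex  "near"
[1,3] NP  <  k=2
[0,3] S  >  k=1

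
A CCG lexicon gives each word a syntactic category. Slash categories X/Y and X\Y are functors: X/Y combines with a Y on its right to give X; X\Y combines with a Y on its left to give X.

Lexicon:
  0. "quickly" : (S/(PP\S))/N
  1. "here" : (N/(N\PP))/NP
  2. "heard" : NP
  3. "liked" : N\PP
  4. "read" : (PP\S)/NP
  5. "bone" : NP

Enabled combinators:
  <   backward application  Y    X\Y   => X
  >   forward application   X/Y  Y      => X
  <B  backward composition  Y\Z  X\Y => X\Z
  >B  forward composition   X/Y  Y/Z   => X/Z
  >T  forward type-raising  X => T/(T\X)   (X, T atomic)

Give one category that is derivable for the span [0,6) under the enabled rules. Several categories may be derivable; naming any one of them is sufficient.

S

[0,6] S   >
  [0,5] S/NP   >B
    [0,4] S/(PP\S)   >
      [0,1] "quickly" : (S/(PP\S))/N
      [1,4] N   >
        [1,3] N/(N\PP)   >
          [1,2] "here" : (N/(N\PP))/NP
          [2,3] "heard" : NP
        [3,4] "liked" : N\PP
    [4,5] "read" : (PP\S)/NP
  [5,6] "bone" : NP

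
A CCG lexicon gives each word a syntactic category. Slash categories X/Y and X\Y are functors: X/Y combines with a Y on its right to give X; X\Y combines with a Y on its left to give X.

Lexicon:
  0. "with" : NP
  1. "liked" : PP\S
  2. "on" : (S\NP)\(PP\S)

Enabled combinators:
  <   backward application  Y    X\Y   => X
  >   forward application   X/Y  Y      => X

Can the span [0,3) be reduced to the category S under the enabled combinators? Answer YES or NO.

[0,3] S   <
  [0,1] "with" : NP
  [1,3] S\NP   <
    [1,2] "liked" : PP\S
    [2,3] "on" : (S\NP)\(PP\S)

YES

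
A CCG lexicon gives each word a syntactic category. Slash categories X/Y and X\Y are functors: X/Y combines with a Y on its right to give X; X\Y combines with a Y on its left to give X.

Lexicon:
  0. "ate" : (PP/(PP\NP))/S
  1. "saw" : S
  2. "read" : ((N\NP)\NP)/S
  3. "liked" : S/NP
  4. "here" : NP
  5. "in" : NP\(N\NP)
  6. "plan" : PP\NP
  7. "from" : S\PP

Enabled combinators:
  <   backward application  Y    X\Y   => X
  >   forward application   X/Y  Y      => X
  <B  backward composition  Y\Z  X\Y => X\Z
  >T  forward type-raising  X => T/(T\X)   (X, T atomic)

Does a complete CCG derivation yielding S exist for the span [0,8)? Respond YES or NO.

YES

[0,8] S   <
  [0,7] PP   >
    [0,2] PP/(PP\NP)   >
      [0,1] "ate" : (PP/(PP\NP))/S
      [1,2] "saw" : S
    [2,7] PP\NP   <B
      [2,6] NP\NP   <B
        [2,5] (N\NP)\NP   >
          [2,3] "read" : ((N\NP)\NP)/S
          [3,5] S   >
            [3,4] "liked" : S/NP
            [4,5] "here" : NP
        [5,6] "in" : NP\(N\NP)
      [6,7] "plan" : PP\NP
  [7,8] "from" : S\PP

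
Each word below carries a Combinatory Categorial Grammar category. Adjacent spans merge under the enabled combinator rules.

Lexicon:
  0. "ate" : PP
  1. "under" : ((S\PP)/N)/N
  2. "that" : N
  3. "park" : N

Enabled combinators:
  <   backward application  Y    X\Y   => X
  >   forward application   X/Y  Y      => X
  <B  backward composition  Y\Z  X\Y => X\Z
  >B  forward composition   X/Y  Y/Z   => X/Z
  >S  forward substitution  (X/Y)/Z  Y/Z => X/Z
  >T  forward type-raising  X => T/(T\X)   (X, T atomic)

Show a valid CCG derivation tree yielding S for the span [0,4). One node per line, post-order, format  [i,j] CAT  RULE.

[0,4] S   >
  [0,1] S/(S\PP)   >T
    [0,1] "ate" : PP
  [1,4] S\PP   >
    [1,3] (S\PP)/N   >
      [1,2] "under" : ((S\PP)/N)/N
      [2,3] "that" : N
    [3,4] "park" : N

[0,1] PP  lex  "ate"
[0,1] S/(S\PP)  >T
[1,2] ((S\PP)/N)/N  lex  "under"
[2,3] N  lex  "that"
[1,3] (S\PP)/N  >  k=2
[3,4] N  lex  "park"
[1,4] S\PP  >  k=3
[0,4] S  >  k=1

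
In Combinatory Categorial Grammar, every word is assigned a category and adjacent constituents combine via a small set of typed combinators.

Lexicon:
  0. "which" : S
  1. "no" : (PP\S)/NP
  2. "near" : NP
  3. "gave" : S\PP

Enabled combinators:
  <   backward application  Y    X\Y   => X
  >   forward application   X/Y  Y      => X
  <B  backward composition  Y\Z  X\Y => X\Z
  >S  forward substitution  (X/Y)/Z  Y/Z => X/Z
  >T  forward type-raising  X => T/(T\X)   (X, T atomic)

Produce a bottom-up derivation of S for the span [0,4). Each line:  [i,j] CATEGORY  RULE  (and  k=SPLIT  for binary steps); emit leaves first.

[0,1] S  lex  "which"
[1,2] (PP\S)/NP  lex  "no"
[2,3] NP  lex  "near"
[1,3] PP\S  >  k=2
[0,3] PP  <  k=1
[3,4] S\PP  lex  "gave"
[0,4] S  <  k=3

[0,4] S   <
  [0,3] PP   <
    [0,1] "which" : S
    [1,3] PP\S   >
      [1,2] "no" : (PP\S)/NP
      [2,3] "near" : NP
  [3,4] "gave" : S\PP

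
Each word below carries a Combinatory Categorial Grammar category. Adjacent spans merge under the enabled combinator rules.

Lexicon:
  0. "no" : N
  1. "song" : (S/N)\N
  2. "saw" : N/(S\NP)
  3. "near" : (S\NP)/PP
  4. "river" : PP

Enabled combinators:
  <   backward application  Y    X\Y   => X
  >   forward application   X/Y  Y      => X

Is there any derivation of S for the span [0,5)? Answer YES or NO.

[0,5] S   >
  [0,2] S/N   <
    [0,1] "no" : N
    [1,2] "song" : (S/N)\N
  [2,5] N   >
    [2,3] "saw" : N/(S\NP)
    [3,5] S\NP   >
      [3,4] "near" : (S\NP)/PP
      [4,5] "river" : PP

YES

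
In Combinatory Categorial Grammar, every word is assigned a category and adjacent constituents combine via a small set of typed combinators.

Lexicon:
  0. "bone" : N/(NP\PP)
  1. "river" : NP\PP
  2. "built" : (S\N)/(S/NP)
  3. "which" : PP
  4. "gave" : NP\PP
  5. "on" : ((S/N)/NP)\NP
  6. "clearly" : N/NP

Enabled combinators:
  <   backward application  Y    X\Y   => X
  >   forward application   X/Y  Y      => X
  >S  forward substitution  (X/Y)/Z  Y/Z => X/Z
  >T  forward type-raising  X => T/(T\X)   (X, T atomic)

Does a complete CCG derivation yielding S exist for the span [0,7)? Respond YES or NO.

YES

[0,7] S   <
  [0,2] N   >
    [0,1] "bone" : N/(NP\PP)
    [1,2] "river" : NP\PP
  [2,7] S\N   >
    [2,3] "built" : (S\N)/(S/NP)
    [3,7] S/NP   >S
      [3,6] (S/N)/NP   <
        [3,5] NP   <
          [3,4] "which" : PP
          [4,5] "gave" : NP\PP
        [5,6] "on" : ((S/N)/NP)\NP
      [6,7] "clearly" : N/NP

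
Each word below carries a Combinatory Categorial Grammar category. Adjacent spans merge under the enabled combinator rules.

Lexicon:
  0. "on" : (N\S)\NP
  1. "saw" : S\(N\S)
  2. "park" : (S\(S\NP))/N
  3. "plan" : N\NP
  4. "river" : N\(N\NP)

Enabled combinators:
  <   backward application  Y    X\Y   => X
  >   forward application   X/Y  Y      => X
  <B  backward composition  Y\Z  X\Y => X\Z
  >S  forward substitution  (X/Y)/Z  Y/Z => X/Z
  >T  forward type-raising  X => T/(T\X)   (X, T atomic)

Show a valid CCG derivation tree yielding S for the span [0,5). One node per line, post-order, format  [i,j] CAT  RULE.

[0,1] (N\S)\NP  lex  "on"
[1,2] S\(N\S)  lex  "saw"
[0,2] S\NP  <B  k=1
[2,3] (S\(S\NP))/N  lex  "park"
[3,4] N\NP  lex  "plan"
[4,5] N\(N\NP)  lex  "river"
[3,5] N  <  k=4
[2,5] S\(S\NP)  >  k=3
[0,5] S  <  k=2

[0,5] S   <
  [0,2] S\NP   <B
    [0,1] "on" : (N\S)\NP
    [1,2] "saw" : S\(N\S)
  [2,5] S\(S\NP)   >
    [2,3] "park" : (S\(S\NP))/N
    [3,5] N   <
      [3,4] "plan" : N\NP
      [4,5] "river" : N\(N\NP)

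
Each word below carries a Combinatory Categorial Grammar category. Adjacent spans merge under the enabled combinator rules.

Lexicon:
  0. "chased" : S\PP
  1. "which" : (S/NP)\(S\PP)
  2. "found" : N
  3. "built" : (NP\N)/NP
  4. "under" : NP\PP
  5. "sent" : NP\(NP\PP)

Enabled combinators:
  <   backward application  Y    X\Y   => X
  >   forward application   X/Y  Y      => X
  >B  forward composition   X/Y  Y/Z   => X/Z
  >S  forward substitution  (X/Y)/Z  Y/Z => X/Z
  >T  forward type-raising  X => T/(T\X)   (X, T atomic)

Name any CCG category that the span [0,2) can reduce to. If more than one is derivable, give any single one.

[0,6] S   >
  [0,2] S/NP   <
    [0,1] "chased" : S\PP
    [1,2] "which" : (S/NP)\(S\PP)
  [2,6] NP   <
    [2,3] "found" : N
    [3,6] NP\N   >
      [3,4] "built" : (NP\N)/NP
      [4,6] NP   <
        [4,5] "under" : NP\PP
        [5,6] "sent" : NP\(NP\PP)

S/NP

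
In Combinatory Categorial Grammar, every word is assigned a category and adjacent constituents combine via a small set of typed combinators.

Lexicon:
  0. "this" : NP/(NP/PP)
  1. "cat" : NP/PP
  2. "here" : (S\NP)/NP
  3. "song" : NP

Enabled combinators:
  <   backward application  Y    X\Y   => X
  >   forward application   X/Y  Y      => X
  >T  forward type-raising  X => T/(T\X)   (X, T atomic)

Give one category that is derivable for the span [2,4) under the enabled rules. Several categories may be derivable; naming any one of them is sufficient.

S\NP

[0,4] S   <
  [0,2] NP   >
    [0,1] "this" : NP/(NP/PP)
    [1,2] "cat" : NP/PP
  [2,4] S\NP   >
    [2,3] "here" : (S\NP)/NP
    [3,4] "song" : NP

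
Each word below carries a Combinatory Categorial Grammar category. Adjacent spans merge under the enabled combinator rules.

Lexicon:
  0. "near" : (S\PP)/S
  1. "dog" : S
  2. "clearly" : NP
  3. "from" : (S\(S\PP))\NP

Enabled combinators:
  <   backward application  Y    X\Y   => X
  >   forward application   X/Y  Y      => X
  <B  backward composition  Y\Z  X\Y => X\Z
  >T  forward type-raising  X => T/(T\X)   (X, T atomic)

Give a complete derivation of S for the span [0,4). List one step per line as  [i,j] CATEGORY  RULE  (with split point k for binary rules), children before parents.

[0,1] (S\PP)/S  lex  "near"
[1,2] S  lex  "dog"
[0,2] S\PP  >  k=1
[2,3] NP  lex  "clearly"
[3,4] (S\(S\PP))\NP  lex  "from"
[2,4] S\(S\PP)  <  k=3
[0,4] S  <  k=2

[0,4] S   <
  [0,2] S\PP   >
    [0,1] "near" : (S\PP)/S
    [1,2] "dog" : S
  [2,4] S\(S\PP)   <
    [2,3] "clearly" : NP
    [3,4] "from" : (S\(S\PP))\NP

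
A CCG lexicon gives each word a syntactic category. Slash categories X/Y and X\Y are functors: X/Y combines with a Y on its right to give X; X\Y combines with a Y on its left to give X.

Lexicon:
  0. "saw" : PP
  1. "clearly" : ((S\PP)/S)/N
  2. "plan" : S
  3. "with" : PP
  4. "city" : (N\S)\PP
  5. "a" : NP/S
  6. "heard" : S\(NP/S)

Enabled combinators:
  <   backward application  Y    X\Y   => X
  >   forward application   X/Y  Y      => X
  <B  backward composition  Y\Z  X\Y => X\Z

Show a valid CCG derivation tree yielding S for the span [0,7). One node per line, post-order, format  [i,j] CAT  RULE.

[0,1] PP  lex  "saw"
[1,2] ((S\PP)/S)/N  lex  "clearly"
[2,3] S  lex  "plan"
[3,4] PP  lex  "with"
[4,5] (N\S)\PP  lex  "city"
[3,5] N\S  <  k=4
[2,5] N  <  k=3
[1,5] (S\PP)/S  >  k=2
[5,6] NP/S  lex  "a"
[6,7] S\(NP/S)  lex  "heard"
[5,7] S  <  k=6
[1,7] S\PP  >  k=5
[0,7] S  <  k=1

[0,7] S   <
  [0,1] "saw" : PP
  [1,7] S\PP   >
    [1,5] (S\PP)/S   >
      [1,2] "clearly" : ((S\PP)/S)/N
      [2,5] N   <
        [2,3] "plan" : S
        [3,5] N\S   <
          [3,4] "with" : PP
          [4,5] "city" : (N\S)\PP
    [5,7] S   <
      [5,6] "a" : NP/S
      [6,7] "heard" : S\(NP/S)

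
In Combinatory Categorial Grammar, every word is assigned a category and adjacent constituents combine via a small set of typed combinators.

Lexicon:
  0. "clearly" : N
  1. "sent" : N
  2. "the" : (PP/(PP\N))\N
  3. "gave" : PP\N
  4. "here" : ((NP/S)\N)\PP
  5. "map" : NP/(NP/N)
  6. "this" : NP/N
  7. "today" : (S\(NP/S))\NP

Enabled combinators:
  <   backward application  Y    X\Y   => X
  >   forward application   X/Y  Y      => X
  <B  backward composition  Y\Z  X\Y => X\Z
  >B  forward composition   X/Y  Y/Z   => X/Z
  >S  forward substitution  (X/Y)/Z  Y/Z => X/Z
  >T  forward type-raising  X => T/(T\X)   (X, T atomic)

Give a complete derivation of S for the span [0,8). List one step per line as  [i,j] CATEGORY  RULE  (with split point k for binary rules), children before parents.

[0,8] S   <
  [0,1] "clearly" : N
  [1,8] S\N   <B
    [1,5] (NP/S)\N   <
      [1,4] PP   >
        [1,3] PP/(PP\N)   <
          [1,2] "sent" : N
          [2,3] "the" : (PP/(PP\N))\N
        [3,4] "gave" : PP\N
      [4,5] "here" : ((NP/S)\N)\PP
    [5,8] S\(NP/S)   <
      [5,7] NP   >
        [5,6] "map" : NP/(NP/N)
        [6,7] "this" : NP/N
      [7,8] "today" : (S\(NP/S))\NP

[0,1] N  lex  "clearly"
[1,2] N  lex  "sent"
[2,3] (PP/(PP\N))\N  lex  "the"
[1,3] PP/(PP\N)  <  k=2
[3,4] PP\N  lex  "gave"
[1,4] PP  >  k=3
[4,5] ((NP/S)\N)\PP  lex  "here"
[1,5] (NP/S)\N  <  k=4
[5,6] NP/(NP/N)  lex  "map"
[6,7] NP/N  lex  "this"
[5,7] NP  >  k=6
[7,8] (S\(NP/S))\NP  lex  "today"
[5,8] S\(NP/S)  <  k=7
[1,8] S\N  <B  k=5
[0,8] S  <  k=1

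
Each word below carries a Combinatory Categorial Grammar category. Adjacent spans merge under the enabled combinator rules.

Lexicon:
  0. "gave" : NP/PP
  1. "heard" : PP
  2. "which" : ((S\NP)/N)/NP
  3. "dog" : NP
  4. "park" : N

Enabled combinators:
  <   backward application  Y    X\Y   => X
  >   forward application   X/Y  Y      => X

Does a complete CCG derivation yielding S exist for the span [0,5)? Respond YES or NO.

[0,5] S   <
  [0,2] NP   >
    [0,1] "gave" : NP/PP
    [1,2] "heard" : PP
  [2,5] S\NP   >
    [2,4] (S\NP)/N   >
      [2,3] "which" : ((S\NP)/N)/NP
      [3,4] "dog" : NP
    [4,5] "park" : N

YES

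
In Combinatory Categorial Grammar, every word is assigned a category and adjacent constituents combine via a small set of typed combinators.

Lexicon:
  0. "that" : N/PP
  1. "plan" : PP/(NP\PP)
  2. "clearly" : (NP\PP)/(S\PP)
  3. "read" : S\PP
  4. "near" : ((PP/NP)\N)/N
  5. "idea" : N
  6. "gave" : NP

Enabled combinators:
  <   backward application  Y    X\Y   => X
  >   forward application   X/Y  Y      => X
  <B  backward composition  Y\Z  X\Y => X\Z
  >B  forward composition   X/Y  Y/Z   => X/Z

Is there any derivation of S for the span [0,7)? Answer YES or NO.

NO

N/PP PP/(NP\PP) (NP\PP)/(S\PP) S\PP ((PP/NP)\N)/N N NP
CKY chart[0,7] = {PP}; S ∉ chart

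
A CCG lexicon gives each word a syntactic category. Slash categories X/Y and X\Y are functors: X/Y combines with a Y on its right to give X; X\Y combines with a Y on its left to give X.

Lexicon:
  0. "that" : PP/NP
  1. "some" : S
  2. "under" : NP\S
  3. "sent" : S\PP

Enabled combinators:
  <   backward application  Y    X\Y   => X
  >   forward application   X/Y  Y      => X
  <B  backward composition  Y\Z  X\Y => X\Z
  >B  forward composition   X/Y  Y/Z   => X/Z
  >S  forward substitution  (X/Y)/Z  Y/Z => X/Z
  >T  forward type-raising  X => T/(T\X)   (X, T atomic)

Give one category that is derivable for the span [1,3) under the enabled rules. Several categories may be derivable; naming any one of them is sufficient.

NP

[0,4] S   <
  [0,3] PP   >
    [0,1] "that" : PP/NP
    [1,3] NP   <
      [1,2] "some" : S
      [2,3] "under" : NP\S
  [3,4] "sent" : S\PP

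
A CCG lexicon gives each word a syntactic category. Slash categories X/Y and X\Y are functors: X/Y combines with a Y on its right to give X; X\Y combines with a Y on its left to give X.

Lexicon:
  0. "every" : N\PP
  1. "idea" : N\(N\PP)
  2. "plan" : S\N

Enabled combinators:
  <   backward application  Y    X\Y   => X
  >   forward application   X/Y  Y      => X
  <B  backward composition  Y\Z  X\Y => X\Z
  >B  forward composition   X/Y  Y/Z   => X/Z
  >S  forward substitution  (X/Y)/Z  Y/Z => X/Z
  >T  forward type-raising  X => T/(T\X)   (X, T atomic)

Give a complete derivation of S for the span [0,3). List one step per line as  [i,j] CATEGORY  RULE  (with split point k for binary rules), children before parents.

[0,3] S   <
  [0,2] N   <
    [0,1] "every" : N\PP
    [1,2] "idea" : N\(N\PP)
  [2,3] "plan" : S\N

[0,1] N\PP  lex  "every"
[1,2] N\(N\PP)  lex  "idea"
[0,2] N  <  k=1
[2,3] S\N  lex  "plan"
[0,3] S  <  k=2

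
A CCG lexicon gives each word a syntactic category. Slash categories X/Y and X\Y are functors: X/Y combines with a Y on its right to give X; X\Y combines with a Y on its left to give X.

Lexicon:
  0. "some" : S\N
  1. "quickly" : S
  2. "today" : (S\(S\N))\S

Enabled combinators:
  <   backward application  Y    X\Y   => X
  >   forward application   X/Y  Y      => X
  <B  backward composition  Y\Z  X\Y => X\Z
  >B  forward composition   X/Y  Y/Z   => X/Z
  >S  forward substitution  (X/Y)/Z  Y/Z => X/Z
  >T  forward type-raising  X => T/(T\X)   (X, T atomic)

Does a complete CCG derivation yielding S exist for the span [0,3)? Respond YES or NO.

[0,3] S   <
  [0,1] "some" : S\N
  [1,3] S\(S\N)   <
    [1,2] "quickly" : S
    [2,3] "today" : (S\(S\N))\S

YES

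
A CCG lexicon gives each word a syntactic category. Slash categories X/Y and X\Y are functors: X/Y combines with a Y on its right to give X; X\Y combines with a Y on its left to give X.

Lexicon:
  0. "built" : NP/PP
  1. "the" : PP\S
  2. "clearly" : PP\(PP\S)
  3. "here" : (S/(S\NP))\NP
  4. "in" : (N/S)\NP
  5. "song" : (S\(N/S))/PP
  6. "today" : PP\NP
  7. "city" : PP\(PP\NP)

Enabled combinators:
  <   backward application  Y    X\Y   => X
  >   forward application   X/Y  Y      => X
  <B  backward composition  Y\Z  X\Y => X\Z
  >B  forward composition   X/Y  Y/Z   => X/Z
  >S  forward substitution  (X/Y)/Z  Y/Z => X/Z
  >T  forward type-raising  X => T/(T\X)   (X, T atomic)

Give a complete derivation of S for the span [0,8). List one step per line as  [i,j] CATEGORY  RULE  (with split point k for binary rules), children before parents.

[0,1] NP/PP  lex  "built"
[1,2] PP\S  lex  "the"
[2,3] PP\(PP\S)  lex  "clearly"
[1,3] PP  <  k=2
[0,3] NP  >  k=1
[3,4] (S/(S\NP))\NP  lex  "here"
[0,4] S/(S\NP)  <  k=3
[4,5] (N/S)\NP  lex  "in"
[5,6] (S\(N/S))/PP  lex  "song"
[6,7] PP\NP  lex  "today"
[7,8] PP\(PP\NP)  lex  "city"
[6,8] PP  <  k=7
[5,8] S\(N/S)  >  k=6
[4,8] S\NP  <B  k=5
[0,8] S  >  k=4

[0,8] S   >
  [0,4] S/(S\NP)   <
    [0,3] NP   >
      [0,1] "built" : NP/PP
      [1,3] PP   <
        [1,2] "the" : PP\S
        [2,3] "clearly" : PP\(PP\S)
    [3,4] "here" : (S/(S\NP))\NP
  [4,8] S\NP   <B
    [4,5] "in" : (N/S)\NP
    [5,8] S\(N/S)   >
      [5,6] "song" : (S\(N/S))/PP
      [6,8] PP   <
        [6,7] "today" : PP\NP
        [7,8] "city" : PP\(PP\NP)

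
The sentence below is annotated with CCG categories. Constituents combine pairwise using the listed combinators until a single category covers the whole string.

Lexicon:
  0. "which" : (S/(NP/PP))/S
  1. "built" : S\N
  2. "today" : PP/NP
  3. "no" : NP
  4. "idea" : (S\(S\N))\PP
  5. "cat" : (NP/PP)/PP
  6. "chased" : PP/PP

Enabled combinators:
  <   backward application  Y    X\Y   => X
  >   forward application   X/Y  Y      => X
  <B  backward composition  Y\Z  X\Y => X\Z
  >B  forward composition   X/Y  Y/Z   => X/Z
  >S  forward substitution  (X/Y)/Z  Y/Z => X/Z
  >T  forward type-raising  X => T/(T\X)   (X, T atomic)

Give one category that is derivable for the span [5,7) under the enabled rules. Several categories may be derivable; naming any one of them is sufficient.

NP/PP

[0,7] S   >
  [0,5] S/(NP/PP)   >
    [0,1] "which" : (S/(NP/PP))/S
    [1,5] S   <
      [1,2] "built" : S\N
      [2,5] S\(S\N)   <
        [2,4] PP   >
          [2,3] "today" : PP/NP
          [3,4] "no" : NP
        [4,5] "idea" : (S\(S\N))\PP
  [5,7] NP/PP   >S
    [5,6] "cat" : (NP/PP)/PP
    [6,7] "chased" : PP/PP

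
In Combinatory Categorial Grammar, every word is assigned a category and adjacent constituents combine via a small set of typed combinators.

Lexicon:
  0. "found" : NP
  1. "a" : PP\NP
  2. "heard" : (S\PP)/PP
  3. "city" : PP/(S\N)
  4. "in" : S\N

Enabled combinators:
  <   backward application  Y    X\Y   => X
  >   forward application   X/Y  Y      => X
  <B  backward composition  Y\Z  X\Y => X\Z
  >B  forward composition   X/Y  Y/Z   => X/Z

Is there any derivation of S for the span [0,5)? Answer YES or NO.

YES

[0,5] S   <
  [0,2] PP   <
    [0,1] "found" : NP
    [1,2] "a" : PP\NP
  [2,5] S\PP   >
    [2,3] "heard" : (S\PP)/PP
    [3,5] PP   >
      [3,4] "city" : PP/(S\N)
      [4,5] "in" : S\N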